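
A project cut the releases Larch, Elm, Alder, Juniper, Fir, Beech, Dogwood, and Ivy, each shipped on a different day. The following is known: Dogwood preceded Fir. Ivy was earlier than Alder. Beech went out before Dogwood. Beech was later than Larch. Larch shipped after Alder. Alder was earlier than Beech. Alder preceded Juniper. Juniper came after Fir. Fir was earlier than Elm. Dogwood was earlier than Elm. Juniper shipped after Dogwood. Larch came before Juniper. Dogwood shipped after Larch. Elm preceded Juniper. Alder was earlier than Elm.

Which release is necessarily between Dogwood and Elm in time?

Tracing the constraints gives Dogwood → Fir → Elm, so Fir sits after Dogwood and before Elm.
No other release is forced both after Dogwood and before Elm.

Fir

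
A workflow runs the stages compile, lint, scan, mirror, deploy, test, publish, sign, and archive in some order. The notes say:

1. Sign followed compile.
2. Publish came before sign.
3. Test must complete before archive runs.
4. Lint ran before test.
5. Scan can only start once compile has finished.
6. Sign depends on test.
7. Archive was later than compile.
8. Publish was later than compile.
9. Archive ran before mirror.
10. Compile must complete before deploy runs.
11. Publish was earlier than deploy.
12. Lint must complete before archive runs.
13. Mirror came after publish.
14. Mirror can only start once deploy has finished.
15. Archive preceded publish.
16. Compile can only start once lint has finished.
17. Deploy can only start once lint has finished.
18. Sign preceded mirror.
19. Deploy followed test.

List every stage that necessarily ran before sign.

Directly stated before sign: compile, publish, and test.
Archive reaches sign via archive → publish → sign.
Lint reaches sign via lint → test → sign.
No chain forces deploy (or any of the others) ahead of sign.

archive, compile, lint, publish, test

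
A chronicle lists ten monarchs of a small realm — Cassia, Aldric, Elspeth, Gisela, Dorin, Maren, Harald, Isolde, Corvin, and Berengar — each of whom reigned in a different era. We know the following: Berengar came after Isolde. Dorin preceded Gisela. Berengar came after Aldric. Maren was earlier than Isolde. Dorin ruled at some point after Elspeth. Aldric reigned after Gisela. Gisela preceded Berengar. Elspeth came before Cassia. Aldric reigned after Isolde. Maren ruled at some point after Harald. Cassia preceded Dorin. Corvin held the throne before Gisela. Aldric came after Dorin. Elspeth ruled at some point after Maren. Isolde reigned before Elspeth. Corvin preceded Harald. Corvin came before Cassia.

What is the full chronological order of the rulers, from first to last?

The constraints fix every adjacent pair, so only one ordering works:
Corvin → Harald → Maren → Isolde → Elspeth → Cassia → Dorin → Gisela → Aldric → Berengar.

Corvin, Harald, Maren, Isolde, Elspeth, Cassia, Dorin, Gisela, Aldric, Berengar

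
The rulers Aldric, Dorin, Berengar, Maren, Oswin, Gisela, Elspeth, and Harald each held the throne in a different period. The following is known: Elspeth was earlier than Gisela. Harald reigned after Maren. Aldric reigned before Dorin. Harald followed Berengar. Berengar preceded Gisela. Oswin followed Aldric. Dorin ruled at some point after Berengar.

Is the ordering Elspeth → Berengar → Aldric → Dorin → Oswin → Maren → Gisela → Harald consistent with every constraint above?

Check each stated constraint against the proposed order — e.g. Elspeth is ahead of Gisela; Berengar is ahead of Harald. Every pair is in the required order; nothing is violated.

yes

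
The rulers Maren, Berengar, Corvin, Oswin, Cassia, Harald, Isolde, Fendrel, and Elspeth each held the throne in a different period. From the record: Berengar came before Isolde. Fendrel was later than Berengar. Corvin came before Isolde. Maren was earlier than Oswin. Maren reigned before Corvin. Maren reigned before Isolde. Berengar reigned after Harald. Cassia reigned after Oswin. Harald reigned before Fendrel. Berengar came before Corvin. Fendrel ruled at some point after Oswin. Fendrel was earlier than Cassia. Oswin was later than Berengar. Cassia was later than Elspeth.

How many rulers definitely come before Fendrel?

Directly stated before Fendrel: Berengar, Harald, and Oswin.
Maren reaches Fendrel via Maren → Oswin → Fendrel.
That's Berengar, Harald, Maren, and Oswin — 4 in all.

4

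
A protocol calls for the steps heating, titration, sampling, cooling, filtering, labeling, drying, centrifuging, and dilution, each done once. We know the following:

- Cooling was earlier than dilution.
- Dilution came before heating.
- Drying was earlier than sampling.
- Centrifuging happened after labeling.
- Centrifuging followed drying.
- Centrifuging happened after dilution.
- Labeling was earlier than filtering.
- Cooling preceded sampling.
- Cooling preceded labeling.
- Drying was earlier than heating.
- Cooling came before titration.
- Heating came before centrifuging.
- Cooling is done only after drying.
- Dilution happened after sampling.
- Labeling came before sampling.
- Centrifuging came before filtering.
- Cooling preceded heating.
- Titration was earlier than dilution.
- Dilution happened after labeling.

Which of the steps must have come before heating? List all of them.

Directly stated before heating: cooling, dilution, and drying.
Labeling reaches heating via labeling → dilution → heating.
Sampling reaches heating via sampling → dilution → heating.
Titration reaches heating via titration → dilution → heating.
No chain forces filtering (or any of the others) ahead of heating.

cooling, dilution, drying, labeling, sampling, titration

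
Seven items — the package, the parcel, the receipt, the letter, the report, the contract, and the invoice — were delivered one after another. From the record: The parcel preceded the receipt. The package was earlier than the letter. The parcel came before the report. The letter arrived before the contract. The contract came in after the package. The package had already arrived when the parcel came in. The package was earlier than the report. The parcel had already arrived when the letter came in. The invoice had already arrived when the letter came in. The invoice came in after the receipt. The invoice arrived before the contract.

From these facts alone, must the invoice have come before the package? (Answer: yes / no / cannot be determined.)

Tracing the constraints gives the package → the parcel → the receipt → the invoice, so the package must come before the invoice.
That means the invoice cannot be before the package.

no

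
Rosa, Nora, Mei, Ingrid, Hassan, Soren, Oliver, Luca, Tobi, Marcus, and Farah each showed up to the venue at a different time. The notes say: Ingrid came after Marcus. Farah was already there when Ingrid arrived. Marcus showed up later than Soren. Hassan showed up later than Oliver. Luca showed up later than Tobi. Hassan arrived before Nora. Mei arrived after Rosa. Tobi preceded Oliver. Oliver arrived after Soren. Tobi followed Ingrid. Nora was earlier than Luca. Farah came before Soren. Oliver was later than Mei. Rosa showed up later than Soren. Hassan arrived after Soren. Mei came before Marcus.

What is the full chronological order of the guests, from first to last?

Farah, Soren, Rosa, Mei, Marcus, Ingrid, Tobi, Oliver, Hassan, Nora, Luca

The constraints fix every adjacent pair, so only one ordering works:
Farah → Soren → Rosa → Mei → Marcus → Ingrid → Tobi → Oliver → Hassan → Nora → Luca.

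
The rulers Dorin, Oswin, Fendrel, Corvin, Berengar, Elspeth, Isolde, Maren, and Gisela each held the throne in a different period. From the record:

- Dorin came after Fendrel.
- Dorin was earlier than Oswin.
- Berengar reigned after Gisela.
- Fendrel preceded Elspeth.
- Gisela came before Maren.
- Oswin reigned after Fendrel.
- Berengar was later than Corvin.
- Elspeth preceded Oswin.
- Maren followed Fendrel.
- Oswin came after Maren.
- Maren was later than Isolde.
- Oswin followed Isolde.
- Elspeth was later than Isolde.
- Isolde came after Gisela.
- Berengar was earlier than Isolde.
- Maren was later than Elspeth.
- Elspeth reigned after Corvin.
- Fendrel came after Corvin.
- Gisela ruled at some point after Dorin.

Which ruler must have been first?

Corvin

Corvin has a chain of constraints placing them before every other ruler, so Corvin must be first.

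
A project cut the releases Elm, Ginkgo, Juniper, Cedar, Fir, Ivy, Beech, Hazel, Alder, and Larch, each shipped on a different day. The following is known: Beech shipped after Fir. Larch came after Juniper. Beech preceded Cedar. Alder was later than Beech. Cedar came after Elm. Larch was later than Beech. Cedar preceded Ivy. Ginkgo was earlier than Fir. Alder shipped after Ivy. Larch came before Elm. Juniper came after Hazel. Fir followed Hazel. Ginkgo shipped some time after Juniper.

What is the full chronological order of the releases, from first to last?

Hazel, Juniper, Ginkgo, Fir, Beech, Larch, Elm, Cedar, Ivy, Alder

The constraints fix every adjacent pair, so only one ordering works:
Hazel → Juniper → Ginkgo → Fir → Beech → Larch → Elm → Cedar → Ivy → Alder.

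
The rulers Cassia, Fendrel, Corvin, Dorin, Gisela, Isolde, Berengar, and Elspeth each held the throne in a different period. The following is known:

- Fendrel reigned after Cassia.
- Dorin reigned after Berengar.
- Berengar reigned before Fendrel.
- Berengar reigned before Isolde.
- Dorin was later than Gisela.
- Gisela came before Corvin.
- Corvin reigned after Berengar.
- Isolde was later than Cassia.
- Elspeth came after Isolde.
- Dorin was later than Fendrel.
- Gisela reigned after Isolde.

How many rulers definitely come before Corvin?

4

Directly stated before Corvin: Berengar and Gisela.
Cassia reaches Corvin via Cassia → Isolde → Gisela → Corvin.
Isolde reaches Corvin via Isolde → Gisela → Corvin.
No chain forces Fendrel (or any of the others) ahead of Corvin.
That's Berengar, Cassia, Gisela, and Isolde — 4 in all.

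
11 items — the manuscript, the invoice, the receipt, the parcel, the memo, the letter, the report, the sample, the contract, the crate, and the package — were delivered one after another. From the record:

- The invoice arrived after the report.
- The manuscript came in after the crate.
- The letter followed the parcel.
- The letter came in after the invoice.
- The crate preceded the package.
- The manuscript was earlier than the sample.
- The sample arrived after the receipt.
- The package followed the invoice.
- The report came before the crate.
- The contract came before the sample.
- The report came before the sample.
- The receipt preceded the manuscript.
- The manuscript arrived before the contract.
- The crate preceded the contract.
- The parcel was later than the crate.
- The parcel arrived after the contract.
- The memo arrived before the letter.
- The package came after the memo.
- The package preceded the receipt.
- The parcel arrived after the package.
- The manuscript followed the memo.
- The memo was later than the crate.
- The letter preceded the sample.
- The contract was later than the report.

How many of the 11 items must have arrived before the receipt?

5

Directly stated before the receipt: the package.
The crate reaches the receipt via the crate → the package → the receipt.
The invoice reaches the receipt via the invoice → the package → the receipt.
The memo reaches the receipt via the memo → the package → the receipt.
Likewise the report reaches the receipt by chaining the stated constraints.
That's the crate, the invoice, the memo, the package, and the report — 5 in all.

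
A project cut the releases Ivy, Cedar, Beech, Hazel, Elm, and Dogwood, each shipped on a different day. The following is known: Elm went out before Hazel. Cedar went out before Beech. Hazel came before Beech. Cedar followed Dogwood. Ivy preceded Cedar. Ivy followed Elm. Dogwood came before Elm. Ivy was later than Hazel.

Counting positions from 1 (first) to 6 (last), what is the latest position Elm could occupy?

Elm must come before Beech, Cedar, Hazel, and Ivy — 4 releases forced after it.
Everything else can be placed before Elm in some valid order, so Elm can sit as late as position 6 − 4 = 2.

2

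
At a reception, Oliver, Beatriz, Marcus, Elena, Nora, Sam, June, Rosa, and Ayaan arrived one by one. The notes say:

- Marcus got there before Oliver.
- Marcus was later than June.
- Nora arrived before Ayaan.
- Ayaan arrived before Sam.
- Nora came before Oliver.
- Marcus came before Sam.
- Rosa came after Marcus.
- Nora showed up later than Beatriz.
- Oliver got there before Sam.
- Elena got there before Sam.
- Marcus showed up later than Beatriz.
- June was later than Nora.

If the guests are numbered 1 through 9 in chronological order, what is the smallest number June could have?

Beatriz and Nora must both come before June — 2 forced predecessors.
Nothing else is forced ahead of June, so their earliest slot is position 2 + 1 = 3.

3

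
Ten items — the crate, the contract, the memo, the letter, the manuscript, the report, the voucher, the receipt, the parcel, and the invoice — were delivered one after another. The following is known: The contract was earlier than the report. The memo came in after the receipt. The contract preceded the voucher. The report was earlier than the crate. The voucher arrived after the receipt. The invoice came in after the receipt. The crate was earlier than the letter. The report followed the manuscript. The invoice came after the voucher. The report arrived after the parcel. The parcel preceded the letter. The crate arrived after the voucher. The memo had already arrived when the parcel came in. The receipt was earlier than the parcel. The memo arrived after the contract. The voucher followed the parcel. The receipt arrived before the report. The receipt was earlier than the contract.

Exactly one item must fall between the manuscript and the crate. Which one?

Tracing the constraints gives the manuscript → the report → the crate, so the report sits after the manuscript and before the crate.
No other item is forced both after the manuscript and before the crate.

the report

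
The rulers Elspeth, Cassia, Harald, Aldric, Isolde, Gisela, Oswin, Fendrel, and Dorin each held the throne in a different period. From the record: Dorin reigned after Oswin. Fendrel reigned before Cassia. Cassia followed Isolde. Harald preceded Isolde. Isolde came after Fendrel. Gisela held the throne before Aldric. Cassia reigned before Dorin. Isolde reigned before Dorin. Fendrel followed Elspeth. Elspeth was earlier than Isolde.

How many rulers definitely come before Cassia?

4

Directly stated before Cassia: Fendrel and Isolde.
Elspeth reaches Cassia via Elspeth → Isolde → Cassia.
Harald reaches Cassia via Harald → Isolde → Cassia.
No chain forces Gisela (or any of the others) ahead of Cassia.
That's Elspeth, Fendrel, Harald, and Isolde — 4 in all.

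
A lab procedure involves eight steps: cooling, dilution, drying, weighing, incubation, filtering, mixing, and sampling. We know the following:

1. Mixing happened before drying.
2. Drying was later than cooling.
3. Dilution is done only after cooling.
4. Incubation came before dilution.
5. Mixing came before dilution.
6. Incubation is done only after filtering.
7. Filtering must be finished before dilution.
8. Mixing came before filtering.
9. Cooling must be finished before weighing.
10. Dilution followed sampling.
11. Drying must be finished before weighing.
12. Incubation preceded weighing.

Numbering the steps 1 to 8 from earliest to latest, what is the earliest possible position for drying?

3

Cooling and mixing must both come before drying — 2 forced predecessors.
Nothing else is forced ahead of drying, so its earliest slot is position 2 + 1 = 3.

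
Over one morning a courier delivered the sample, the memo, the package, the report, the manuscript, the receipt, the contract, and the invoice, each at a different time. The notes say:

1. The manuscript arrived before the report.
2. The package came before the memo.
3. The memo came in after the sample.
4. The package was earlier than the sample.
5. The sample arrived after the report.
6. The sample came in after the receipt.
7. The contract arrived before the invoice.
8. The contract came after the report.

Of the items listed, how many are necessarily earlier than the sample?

Directly stated before the sample: the package, the receipt, and the report.
The manuscript reaches the sample via the manuscript → the report → the sample.
No chain forces the contract (or any of the others) ahead of the sample.
That's the manuscript, the package, the receipt, and the report — 4 in all.

4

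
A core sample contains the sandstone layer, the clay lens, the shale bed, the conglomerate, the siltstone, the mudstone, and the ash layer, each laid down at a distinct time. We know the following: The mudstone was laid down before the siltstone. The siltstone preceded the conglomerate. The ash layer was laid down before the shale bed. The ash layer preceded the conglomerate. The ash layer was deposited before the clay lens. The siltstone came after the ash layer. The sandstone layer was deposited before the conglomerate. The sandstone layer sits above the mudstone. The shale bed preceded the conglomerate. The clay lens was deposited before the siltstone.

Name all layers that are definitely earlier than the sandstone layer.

the mudstone

Directly stated before the sandstone layer: the mudstone.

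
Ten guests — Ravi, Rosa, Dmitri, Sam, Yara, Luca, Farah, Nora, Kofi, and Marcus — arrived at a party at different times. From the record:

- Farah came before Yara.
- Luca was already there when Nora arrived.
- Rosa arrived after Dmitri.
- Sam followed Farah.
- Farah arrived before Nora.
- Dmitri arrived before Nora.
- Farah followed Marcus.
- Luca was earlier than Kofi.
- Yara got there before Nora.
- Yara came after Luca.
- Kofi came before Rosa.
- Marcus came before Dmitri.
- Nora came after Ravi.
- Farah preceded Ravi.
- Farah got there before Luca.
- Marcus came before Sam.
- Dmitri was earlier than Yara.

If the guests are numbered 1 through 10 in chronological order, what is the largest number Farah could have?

Farah must come before Kofi, Luca, Nora, Ravi, Rosa, Sam, and Yara — 7 guests forced after them.
Everything else can be placed before Farah in some valid order, so Farah can sit as late as position 10 − 7 = 3.

3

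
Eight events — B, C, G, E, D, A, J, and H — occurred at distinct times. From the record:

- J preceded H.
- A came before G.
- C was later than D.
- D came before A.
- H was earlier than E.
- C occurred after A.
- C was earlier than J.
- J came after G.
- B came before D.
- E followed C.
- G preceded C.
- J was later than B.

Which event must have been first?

B has a chain of constraints placing it before every other event, so B must be first.

B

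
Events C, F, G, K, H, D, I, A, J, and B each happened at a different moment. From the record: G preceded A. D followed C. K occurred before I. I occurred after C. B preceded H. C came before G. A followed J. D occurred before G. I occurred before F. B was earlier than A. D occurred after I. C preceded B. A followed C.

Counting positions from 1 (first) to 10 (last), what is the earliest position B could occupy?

2

C must come before B — 1 forced predecessor.
Nothing else is forced ahead of B, so its earliest slot is position 1 + 1 = 2.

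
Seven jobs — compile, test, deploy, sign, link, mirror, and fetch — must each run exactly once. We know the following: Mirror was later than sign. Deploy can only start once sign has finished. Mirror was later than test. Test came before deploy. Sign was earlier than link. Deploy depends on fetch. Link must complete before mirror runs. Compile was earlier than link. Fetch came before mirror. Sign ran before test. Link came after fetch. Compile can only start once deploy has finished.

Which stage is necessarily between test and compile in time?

deploy

Tracing the constraints gives test → deploy → compile, so deploy sits after test and before compile.
No other stage is forced both after test and before compile.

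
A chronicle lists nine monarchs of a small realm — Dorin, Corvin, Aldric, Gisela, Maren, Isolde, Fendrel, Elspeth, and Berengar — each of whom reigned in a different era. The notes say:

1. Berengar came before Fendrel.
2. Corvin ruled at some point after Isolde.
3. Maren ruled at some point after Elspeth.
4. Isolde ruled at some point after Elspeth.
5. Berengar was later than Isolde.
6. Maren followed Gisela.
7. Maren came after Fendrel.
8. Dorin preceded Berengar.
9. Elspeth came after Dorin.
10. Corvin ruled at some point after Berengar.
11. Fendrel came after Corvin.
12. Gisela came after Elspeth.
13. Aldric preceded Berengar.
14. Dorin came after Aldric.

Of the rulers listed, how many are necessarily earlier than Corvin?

5

Directly stated before Corvin: Berengar and Isolde.
Aldric reaches Corvin via Aldric → Berengar → Corvin.
Dorin reaches Corvin via Dorin → Berengar → Corvin.
Elspeth reaches Corvin via Elspeth → Isolde → Corvin.
No chain forces Maren (or any of the others) ahead of Corvin.
That's Aldric, Berengar, Dorin, Elspeth, and Isolde — 5 in all.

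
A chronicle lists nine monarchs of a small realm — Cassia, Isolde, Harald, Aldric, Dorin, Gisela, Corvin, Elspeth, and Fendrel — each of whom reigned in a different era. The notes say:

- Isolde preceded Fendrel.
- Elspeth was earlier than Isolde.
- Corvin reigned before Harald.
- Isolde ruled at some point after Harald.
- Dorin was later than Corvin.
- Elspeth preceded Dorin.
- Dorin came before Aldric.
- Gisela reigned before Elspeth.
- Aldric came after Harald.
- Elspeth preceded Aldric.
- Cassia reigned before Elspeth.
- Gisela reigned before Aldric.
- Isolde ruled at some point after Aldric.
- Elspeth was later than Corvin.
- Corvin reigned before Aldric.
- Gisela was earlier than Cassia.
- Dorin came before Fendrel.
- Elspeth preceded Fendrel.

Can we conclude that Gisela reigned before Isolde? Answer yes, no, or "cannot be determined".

yes

Chain the constraints: Gisela → Aldric → Isolde. Each link is directly stated, so Gisela comes before Isolde.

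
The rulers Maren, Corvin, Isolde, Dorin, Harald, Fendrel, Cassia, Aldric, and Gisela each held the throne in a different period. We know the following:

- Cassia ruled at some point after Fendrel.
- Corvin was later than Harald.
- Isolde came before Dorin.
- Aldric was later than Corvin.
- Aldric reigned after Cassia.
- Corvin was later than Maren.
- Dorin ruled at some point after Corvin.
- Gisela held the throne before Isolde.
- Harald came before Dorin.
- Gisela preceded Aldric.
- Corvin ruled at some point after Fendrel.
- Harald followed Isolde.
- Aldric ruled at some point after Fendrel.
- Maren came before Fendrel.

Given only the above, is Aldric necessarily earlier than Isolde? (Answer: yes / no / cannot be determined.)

no

Tracing the constraints gives Isolde → Harald → Corvin → Aldric, so Isolde must come before Aldric.
That means Aldric cannot be before Isolde.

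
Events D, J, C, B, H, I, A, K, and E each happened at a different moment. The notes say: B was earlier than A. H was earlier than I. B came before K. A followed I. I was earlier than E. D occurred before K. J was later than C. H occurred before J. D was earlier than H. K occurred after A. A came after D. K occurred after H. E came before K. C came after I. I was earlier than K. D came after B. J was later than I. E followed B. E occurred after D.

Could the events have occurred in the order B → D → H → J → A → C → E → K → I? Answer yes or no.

no

The constraints require I before E, but in the proposed sequence E appears ahead of I. That one violation is enough.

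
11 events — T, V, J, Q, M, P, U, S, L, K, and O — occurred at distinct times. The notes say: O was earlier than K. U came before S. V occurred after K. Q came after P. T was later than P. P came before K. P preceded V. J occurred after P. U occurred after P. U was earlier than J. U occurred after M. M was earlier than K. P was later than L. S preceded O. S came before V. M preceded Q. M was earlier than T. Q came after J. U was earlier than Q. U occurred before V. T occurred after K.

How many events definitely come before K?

Directly stated before K: M, O, and P.
L reaches K via L → P → K.
S reaches K via S → O → K.
U reaches K via U → S → O → K.
That's L, M, O, P, S, and U — 6 in all.

6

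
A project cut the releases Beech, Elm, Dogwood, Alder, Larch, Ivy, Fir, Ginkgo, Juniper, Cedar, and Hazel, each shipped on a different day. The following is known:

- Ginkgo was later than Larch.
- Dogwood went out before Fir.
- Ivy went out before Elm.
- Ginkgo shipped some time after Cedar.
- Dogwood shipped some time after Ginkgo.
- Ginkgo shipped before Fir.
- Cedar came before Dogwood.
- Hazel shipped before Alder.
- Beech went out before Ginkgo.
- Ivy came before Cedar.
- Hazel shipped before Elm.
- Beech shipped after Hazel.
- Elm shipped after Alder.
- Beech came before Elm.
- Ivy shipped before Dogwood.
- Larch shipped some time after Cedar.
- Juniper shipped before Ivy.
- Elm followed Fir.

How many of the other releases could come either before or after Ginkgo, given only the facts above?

Forced before Ginkgo: Beech, Cedar, Hazel, Ivy, Juniper, and Larch; forced after Ginkgo: Dogwood, Elm, and Fir.
That leaves Alder with no forced order relative to Ginkgo — 1.

1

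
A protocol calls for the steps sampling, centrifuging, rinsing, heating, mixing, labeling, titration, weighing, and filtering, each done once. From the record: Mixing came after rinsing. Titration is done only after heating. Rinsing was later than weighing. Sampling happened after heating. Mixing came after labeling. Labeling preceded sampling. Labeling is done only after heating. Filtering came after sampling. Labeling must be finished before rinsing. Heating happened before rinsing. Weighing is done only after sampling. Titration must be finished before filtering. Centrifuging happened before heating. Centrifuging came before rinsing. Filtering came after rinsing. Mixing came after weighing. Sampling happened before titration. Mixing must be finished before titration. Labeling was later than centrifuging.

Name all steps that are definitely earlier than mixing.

centrifuging, heating, labeling, rinsing, sampling, weighing

Directly stated before mixing: labeling, rinsing, and weighing.
Centrifuging reaches mixing via centrifuging → labeling → mixing.
Heating reaches mixing via heating → rinsing → mixing.
Sampling reaches mixing via sampling → weighing → mixing.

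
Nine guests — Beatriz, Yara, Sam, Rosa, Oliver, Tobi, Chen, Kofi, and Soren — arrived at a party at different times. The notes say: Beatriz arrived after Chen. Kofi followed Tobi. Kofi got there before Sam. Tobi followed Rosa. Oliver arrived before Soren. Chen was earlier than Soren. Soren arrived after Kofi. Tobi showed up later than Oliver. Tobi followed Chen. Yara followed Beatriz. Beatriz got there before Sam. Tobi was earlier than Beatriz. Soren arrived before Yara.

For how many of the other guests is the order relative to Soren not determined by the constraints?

Forced before Soren: Chen, Kofi, Oliver, Rosa, and Tobi; forced after Soren: Yara.
That leaves Beatriz and Sam with no forced order relative to Soren — 2.

2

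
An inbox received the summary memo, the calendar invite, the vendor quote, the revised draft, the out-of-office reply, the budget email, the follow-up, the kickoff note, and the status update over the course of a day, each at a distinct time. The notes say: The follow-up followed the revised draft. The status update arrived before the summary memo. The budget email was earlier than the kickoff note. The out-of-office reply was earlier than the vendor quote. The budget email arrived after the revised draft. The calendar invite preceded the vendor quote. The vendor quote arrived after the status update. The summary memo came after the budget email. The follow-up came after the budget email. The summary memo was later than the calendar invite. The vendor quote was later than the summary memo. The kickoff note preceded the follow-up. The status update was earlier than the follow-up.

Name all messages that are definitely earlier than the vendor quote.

the budget email, the calendar invite, the out-of-office reply, the revised draft, the status update, the summary memo

Directly stated before the vendor quote: the calendar invite, the out-of-office reply, the status update, and the summary memo.
The budget email reaches the vendor quote via the budget email → the summary memo → the vendor quote.
The revised draft reaches the vendor quote via the revised draft → the budget email → the summary memo → the vendor quote.
No chain forces the follow-up (or any of the others) ahead of the vendor quote.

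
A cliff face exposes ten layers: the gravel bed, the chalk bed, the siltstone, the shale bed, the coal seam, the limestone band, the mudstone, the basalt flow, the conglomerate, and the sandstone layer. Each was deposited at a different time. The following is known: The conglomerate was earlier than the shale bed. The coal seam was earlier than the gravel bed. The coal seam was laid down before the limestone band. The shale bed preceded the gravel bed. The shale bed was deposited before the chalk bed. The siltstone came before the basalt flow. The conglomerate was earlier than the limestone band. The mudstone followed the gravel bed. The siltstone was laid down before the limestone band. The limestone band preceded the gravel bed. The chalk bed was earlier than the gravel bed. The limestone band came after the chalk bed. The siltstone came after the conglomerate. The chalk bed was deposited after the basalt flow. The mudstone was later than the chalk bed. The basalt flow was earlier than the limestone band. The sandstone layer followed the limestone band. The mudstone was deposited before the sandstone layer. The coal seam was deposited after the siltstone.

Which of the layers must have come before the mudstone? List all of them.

the basalt flow, the chalk bed, the coal seam, the conglomerate, the gravel bed, the limestone band, the shale bed, the siltstone

Directly stated before the mudstone: the chalk bed and the gravel bed.
The basalt flow reaches the mudstone via the basalt flow → the chalk bed → the mudstone.
The coal seam reaches the mudstone via the coal seam → the gravel bed → the mudstone.
The conglomerate reaches the mudstone via the conglomerate → the shale bed → the chalk bed → the mudstone.
Likewise the limestone band, the shale bed, and the siltstone each reach the mudstone by chaining the stated constraints.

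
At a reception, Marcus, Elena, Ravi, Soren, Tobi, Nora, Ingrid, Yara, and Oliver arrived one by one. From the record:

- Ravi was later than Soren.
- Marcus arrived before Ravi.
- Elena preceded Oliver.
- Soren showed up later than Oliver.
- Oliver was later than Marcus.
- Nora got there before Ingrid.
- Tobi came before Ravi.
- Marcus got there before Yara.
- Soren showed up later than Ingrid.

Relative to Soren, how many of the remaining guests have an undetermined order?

Forced before Soren: Elena, Ingrid, Marcus, Nora, and Oliver; forced after Soren: Ravi.
That leaves Tobi and Yara with no forced order relative to Soren — 2.

2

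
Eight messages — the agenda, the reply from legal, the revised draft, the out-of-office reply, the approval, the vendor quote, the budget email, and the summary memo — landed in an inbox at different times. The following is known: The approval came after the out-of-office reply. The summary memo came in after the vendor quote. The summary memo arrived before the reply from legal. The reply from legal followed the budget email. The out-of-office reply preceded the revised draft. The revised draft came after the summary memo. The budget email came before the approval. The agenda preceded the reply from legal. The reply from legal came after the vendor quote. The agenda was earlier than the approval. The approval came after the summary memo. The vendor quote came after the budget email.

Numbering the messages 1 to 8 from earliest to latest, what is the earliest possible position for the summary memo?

The budget email and the vendor quote must both come before the summary memo — 2 forced predecessors.
Nothing else is forced ahead of the summary memo, so its earliest slot is position 2 + 1 = 3.

3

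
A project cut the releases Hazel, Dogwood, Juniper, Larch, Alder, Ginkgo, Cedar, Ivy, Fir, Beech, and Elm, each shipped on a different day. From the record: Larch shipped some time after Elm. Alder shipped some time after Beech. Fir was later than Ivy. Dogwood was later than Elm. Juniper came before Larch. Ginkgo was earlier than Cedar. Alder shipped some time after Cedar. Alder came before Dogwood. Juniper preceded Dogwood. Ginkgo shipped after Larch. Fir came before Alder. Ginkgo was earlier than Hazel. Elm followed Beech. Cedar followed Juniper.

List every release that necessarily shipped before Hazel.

Beech, Elm, Ginkgo, Juniper, Larch

Directly stated before Hazel: Ginkgo.
Beech reaches Hazel via Beech → Elm → Larch → Ginkgo → Hazel.
Elm reaches Hazel via Elm → Larch → Ginkgo → Hazel.
Juniper reaches Hazel via Juniper → Larch → Ginkgo → Hazel.
Likewise Larch reaches Hazel by chaining the stated constraints.
No chain forces Dogwood (or any of the others) ahead of Hazel.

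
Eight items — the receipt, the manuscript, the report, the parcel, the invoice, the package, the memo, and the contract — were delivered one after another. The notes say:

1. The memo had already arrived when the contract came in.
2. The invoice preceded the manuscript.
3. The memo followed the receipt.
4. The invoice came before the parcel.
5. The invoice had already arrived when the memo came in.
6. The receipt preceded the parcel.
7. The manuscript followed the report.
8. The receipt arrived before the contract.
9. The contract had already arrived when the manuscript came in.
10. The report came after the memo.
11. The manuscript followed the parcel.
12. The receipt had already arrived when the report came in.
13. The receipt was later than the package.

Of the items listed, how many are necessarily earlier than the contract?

4

Directly stated before the contract: the memo and the receipt.
The invoice reaches the contract via the invoice → the memo → the contract.
The package reaches the contract via the package → the receipt → the contract.
No chain forces the report (or any of the others) ahead of the contract.
That's the invoice, the memo, the package, and the receipt — 4 in all.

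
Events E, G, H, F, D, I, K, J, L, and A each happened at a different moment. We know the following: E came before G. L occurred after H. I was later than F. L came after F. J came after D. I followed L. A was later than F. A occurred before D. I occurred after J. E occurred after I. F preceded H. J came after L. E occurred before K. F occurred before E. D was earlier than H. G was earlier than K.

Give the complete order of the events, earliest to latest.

The constraints fix every adjacent pair, so only one ordering works:
F → A → D → H → L → J → I → E → G → K.

F, A, D, H, L, J, I, E, G, K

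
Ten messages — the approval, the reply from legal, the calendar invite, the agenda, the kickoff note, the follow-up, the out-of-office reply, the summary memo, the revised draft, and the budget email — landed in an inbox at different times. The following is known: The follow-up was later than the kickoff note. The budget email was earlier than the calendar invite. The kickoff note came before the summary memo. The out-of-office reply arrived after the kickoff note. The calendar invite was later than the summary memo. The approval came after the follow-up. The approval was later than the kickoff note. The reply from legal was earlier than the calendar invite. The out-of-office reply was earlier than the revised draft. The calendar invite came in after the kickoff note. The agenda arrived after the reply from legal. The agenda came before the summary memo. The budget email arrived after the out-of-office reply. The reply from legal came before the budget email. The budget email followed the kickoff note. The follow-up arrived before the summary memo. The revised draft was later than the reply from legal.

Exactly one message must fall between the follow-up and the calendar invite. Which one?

the summary memo

Tracing the constraints gives the follow-up → the summary memo → the calendar invite, so the summary memo sits after the follow-up and before the calendar invite.
No other message is forced both after the follow-up and before the calendar invite.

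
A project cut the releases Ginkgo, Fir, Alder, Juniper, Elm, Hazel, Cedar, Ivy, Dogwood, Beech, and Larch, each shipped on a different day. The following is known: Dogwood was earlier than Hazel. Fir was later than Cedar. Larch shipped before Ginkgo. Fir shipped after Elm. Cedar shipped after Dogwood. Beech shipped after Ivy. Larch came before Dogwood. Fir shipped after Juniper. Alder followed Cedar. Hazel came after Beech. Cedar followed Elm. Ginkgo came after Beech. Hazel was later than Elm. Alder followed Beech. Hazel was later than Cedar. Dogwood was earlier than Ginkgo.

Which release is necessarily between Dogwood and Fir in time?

Cedar

Tracing the constraints gives Dogwood → Cedar → Fir, so Cedar sits after Dogwood and before Fir.
No other release is forced both after Dogwood and before Fir.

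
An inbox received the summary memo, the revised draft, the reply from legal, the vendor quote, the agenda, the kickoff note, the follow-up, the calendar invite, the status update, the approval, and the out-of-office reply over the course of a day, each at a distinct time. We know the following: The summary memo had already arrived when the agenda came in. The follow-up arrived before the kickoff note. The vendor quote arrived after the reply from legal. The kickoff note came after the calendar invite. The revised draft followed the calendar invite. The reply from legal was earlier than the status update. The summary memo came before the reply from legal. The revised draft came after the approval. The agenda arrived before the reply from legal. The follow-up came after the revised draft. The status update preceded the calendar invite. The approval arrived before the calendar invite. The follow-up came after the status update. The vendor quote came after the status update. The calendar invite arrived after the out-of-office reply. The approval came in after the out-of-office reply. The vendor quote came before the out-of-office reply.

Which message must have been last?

Every other message has a chain of constraints placing it before the kickoff note, so the kickoff note is last.

the kickoff note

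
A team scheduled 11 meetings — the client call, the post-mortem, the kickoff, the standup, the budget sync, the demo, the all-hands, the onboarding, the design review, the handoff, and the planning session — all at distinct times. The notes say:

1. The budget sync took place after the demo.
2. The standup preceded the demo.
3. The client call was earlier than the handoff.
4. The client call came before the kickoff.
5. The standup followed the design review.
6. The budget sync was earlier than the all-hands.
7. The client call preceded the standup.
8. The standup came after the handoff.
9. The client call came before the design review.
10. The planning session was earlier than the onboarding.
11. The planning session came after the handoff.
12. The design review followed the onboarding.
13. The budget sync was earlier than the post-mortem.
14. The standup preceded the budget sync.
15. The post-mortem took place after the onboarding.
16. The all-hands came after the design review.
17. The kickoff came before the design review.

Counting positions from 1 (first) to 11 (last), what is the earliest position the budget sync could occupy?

The client call, the demo, the design review, the handoff, the kickoff, the onboarding, the planning session, and the standup must all come before the budget sync — 8 forced predecessors.
Nothing else is forced ahead of the budget sync, so its earliest slot is position 8 + 1 = 9.

9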